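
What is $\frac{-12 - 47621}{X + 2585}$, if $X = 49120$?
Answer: $- \frac{47633}{51705} \approx -0.92125$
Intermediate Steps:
$\frac{-12 - 47621}{X + 2585} = \frac{-12 - 47621}{49120 + 2585} = - \frac{47633}{51705}$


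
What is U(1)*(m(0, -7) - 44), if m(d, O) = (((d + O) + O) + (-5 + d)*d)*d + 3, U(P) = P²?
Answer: -41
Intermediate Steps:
m(d, O) = 3 + d*(d + 2*O + d*(-5 + d)) (m(d, O) = (((O + d) + O) + d*(-5 + d))*d + 3 = ((d + 2*O) + d*(-5 + d))*d + 3 = (d + 2*O + d*(-5 + d))*d + 3 = d*(d + 2*O + d*(-5 + d)) + 3 = 3 + d*(d + 2*O + d*(-5 + d)))
U(1)*(m(0, -7) - 44) = 1²*((3 + 0³ - 4*0² + 2*(-7)*0) - 44) = 1*((3 + 0 - 4*0 + 0) - 44) = 1*((3 + 0 + 0 + 0) - 44) = 1*(3 - 44) = 1*(-41) = -41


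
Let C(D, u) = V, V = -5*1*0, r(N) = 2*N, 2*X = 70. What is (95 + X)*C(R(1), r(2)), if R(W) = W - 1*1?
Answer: 0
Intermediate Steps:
X = 35 (X = (½)*70 = 35)
R(W) = -1 + W (R(W) = W - 1 = -1 + W)
V = 0 (V = -5*0 = 0)
C(D, u) = 0
(95 + X)*C(R(1), r(2)) = (95 + 35)*0 = 130*0 = 0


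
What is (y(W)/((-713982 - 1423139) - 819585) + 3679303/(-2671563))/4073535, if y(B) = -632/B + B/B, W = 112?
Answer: -152300467931257/450477444321351086220 ≈ -3.3809e-7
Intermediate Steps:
y(B) = 1 - 632/B (y(B) = -632/B + 1 = 1 - 632/B)
(y(W)/((-713982 - 1423139) - 819585) + 3679303/(-2671563))/4073535 = (((-632 + 112)/112)/((-713982 - 1423139) - 819585) + 3679303/(-2671563))/4073535 = (((1/112)*(-520))/(-2137121 - 819585) + 3679303*(-1/2671563))*(1/4073535) = (-65/14/(-2956706) - 3679303/2671563)*(1/4073535) = (-65/14*(-1/2956706) - 3679303/2671563)*(1/4073535) = (65/41393884 - 3679303/2671563)*(1/4073535) = -152300467931257/110586368920692*1/4073535 = -152300467931257/450477444321351086220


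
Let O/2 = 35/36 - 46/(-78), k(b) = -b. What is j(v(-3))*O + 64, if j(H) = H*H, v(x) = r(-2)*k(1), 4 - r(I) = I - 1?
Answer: 50795/234 ≈ 217.07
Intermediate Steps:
r(I) = 5 - I (r(I) = 4 - (I - 1) = 4 - (-1 + I) = 4 + (1 - I) = 5 - I)
v(x) = -7 (v(x) = (5 - 1*(-2))*(-1*1) = (5 + 2)*(-1) = 7*(-1) = -7)
j(H) = H²
O = 731/234 (O = 2*(35/36 - 46/(-78)) = 2*(35*(1/36) - 46*(-1/78)) = 2*(35/36 + 23/39) = 2*(731/468) = 731/234 ≈ 3.1239)
j(v(-3))*O + 64 = (-7)²*(731/234) + 64 = 49*(731/234) + 64 = 35819/234 + 64 = 50795/234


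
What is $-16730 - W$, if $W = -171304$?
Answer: $154574$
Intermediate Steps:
$-16730 - W = -16730 - -171304 = -16730 + 171304 = 154574$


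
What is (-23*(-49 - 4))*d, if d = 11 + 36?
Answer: 57293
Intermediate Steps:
d = 47
(-23*(-49 - 4))*d = -23*(-49 - 4)*47 = -23*(-53)*47 = 1219*47 = 57293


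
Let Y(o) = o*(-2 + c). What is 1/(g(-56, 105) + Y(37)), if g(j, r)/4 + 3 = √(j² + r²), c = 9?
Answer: 1/723 ≈ 0.0013831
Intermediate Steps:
g(j, r) = -12 + 4*√(j² + r²)
Y(o) = 7*o (Y(o) = o*(-2 + 9) = o*7 = 7*o)
1/(g(-56, 105) + Y(37)) = 1/((-12 + 4*√((-56)² + 105²)) + 7*37) = 1/((-12 + 4*√(3136 + 11025)) + 259) = 1/((-12 + 4*√14161) + 259) = 1/((-12 + 4*119) + 259) = 1/((-12 + 476) + 259) = 1/(464 + 259) = 1/723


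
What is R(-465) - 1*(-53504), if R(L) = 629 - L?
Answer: 54598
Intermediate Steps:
R(-465) - 1*(-53504) = (629 - 1*(-465)) - 1*(-53504) = (629 + 465) + 53504 = 1094 + 53504 = 54598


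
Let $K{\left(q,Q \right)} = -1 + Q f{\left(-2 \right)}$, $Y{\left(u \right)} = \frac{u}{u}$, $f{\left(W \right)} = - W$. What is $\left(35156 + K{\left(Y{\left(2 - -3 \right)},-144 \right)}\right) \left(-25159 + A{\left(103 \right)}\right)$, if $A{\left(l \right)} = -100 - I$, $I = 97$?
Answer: $-884087652$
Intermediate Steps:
$Y{\left(u \right)} = 1$
$A{\left(l \right)} = -197$ ($A{\left(l \right)} = -100 - 97 = -197$)
$K{\left(q,Q \right)} = -1 + 2 Q$ ($K{\left(q,Q \right)} = -1 + Q \left(\left(-1\right) \left(-2\right)\right) = -1 + Q 2 = -1 + 2 Q$)
$\left(35156 + K{\left(Y{\left(2 - -3 \right)},-144 \right)}\right) \left(-25159 + A{\left(103 \right)}\right) = \left(35156 + \left(-1 + 2 \left(-144\right)\right)\right) \left(-25159 - 197\right) = \left(35156 - 289\right) \left(-25356\right) = 34867 \left(-25356\right) = -884087652$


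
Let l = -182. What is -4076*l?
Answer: 741832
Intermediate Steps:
-4076*l = -4076*(-182) = 741832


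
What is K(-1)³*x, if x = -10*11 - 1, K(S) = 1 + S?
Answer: 0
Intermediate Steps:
x = -111 (x = -110 - 1 = -111)
K(-1)³*x = (1 - 1)³*(-111) = 0³*(-111) = 0*(-111) = 0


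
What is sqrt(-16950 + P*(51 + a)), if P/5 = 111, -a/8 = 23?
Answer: 3*I*sqrt(10085) ≈ 301.27*I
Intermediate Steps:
a = -184 (a = -8*23 = -184)
P = 555 (P = 5*111 = 555)
sqrt(-16950 + P*(51 + a)) = sqrt(-16950 + 555*(51 - 184)) = sqrt(-16950 + 555*(-133)) = sqrt(-16950 - 73815) = sqrt(-90765) = 3*I*sqrt(10085)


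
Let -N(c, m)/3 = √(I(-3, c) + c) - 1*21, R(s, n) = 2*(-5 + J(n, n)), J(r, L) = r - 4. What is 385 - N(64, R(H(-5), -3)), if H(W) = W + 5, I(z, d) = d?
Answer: 322 + 24*√2 ≈ 355.94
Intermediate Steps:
J(r, L) = -4 + r
H(W) = 5 + W
R(s, n) = -18 + 2*n (R(s, n) = 2*(-5 + (-4 + n)) = 2*(-9 + n) = -18 + 2*n)
N(c, m) = 63 - 3*√2*√c (N(c, m) = -3*(√(c + c) - 1*21) = -3*(√(2*c) - 21) = -3*(√2*√c - 21) = -3*(-21 + √2*√c) = 63 - 3*√2*√c)
385 - N(64, R(H(-5), -3)) = 385 - (63 - 3*√2*√64) = 385 - (63 - 3*√2*8) = 385 - (63 - 24*√2) = 385 + (-63 + 24*√2) = 322 + 24*√2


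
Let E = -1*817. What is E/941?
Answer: -817/941 ≈ -0.86823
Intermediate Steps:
E = -817
E/941 = -817/941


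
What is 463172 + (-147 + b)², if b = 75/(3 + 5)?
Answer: 30855209/64 ≈ 4.8211e+5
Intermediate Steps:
b = 75/8 ≈ 9.3750
463172 + (-147 + b)² = 463172 + (-147 + 75/8)² = 463172 + (-1101/8)² = 463172 + 1212201/64 = 30855209/64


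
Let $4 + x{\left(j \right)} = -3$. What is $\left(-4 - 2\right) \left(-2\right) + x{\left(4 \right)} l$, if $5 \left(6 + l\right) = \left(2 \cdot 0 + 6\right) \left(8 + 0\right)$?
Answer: $- \frac{66}{5} \approx -13.2$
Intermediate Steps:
$x{\left(j \right)} = -7$ ($x{\left(j \right)} = -4 - 3 = -7$)
$l = \frac{18}{5}$ ($l = -6 + \frac{\left(2 \cdot 0 + 6\right) \left(8 + 0\right)}{5} = -6 + \frac{\left(0 + 6\right) 8}{5} = -6 + \frac{6 \cdot 8}{5} = -6 + \frac{1}{5} \cdot 48 = -6 + \frac{48}{5} = \frac{18}{5} \approx 3.6$)
$\left(-4 - 2\right) \left(-2\right) + x{\left(4 \right)} l = \left(-4 - 2\right) \left(-2\right) - \frac{126}{5} = \left(-6\right) \left(-2\right) - \frac{126}{5} = 12 - \frac{126}{5} = - \frac{66}{5}$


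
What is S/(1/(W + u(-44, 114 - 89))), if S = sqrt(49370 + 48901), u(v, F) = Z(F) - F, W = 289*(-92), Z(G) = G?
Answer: -79764*sqrt(10919) ≈ -8.3349e+6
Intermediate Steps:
W = -26588
u(v, F) = 0 (u(v, F) = F - F = 0)
S = 3*sqrt(10919) (S = sqrt(98271) = 3*sqrt(10919) ≈ 313.48)
S/(1/(W + u(-44, 114 - 89))) = (3*sqrt(10919))/(1/(-26588 + 0)) = (3*sqrt(10919))/(1/(-26588)) = (3*sqrt(10919))/(-1/26588) = (3*sqrt(10919))*(-26588) = -79764*sqrt(10919)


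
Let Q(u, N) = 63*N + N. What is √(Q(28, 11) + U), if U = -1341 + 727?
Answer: 3*√10 ≈ 9.4868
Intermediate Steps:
Q(u, N) = 64*N
U = -614
√(Q(28, 11) + U) = √(64*11 - 614) = √(704 - 614) = √90 = 3*√10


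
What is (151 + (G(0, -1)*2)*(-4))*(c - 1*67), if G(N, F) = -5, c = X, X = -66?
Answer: -25403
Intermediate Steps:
c = -66
(151 + (G(0, -1)*2)*(-4))*(c - 1*67) = (151 - 5*2*(-4))*(-66 - 1*67) = (151 - 10*(-4))*(-66 - 67) = (151 + 40)*(-133) = 191*(-133) = -25403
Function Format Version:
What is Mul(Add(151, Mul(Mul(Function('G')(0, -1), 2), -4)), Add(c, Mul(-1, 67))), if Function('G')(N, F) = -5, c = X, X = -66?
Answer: -25403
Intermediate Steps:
c = -66
Mul(Add(151, Mul(Mul(Function('G')(0, -1), 2), -4)), Add(c, Mul(-1, 67))) = Mul(Add(151, Mul(Mul(-5, 2), -4)), Add(-66, Mul(-1, 67))) = Mul(Add(151, Mul(-10, -4)), Add(-66, -67)) = Mul(Add(151, 40), -133) = Mul(191, -133) = -25403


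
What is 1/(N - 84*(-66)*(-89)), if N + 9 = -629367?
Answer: -1/1122792 ≈ -8.9064e-7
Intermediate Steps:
N = -629376 (N = -9 - 629367 = -629376)
1/(N - 84*(-66)*(-89)) = 1/(-629376 - 84*(-66)*(-89)) = 1/(-629376 + 5544*(-89)) = 1/(-629376 - 493416) = 1/(-1122792) = -1/1122792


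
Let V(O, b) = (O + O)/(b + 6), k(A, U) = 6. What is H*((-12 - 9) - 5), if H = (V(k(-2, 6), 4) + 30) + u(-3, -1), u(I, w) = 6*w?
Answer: -3276/5 ≈ -655.20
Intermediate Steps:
V(O, b) = 2*O/(6 + b) (V(O, b) = (2*O)/(6 + b) = 2*O/(6 + b))
H = 126/5 (H = (2*6/(6 + 4) + 30) + 6*(-1) = (2*6/10 + 30) - 6 = (2*6*(⅒) + 30) - 6 = (6/5 + 30) - 6 = 156/5 - 6 = 126/5 ≈ 25.200)
H*((-12 - 9) - 5) = 126*((-12 - 9) - 5)/5 = 126*(-21 - 5)/5 = (126/5)*(-26) = -3276/5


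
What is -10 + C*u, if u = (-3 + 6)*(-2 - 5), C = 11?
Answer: -241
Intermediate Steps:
u = -21 (u = 3*(-7) = -21)
-10 + C*u = -10 + 11*(-21) = -10 - 231 = -241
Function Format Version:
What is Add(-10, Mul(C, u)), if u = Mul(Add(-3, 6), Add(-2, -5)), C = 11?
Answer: -241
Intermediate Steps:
u = -21 (u = Mul(3, -7) = -21)
Add(-10, Mul(C, u)) = Add(-10, Mul(11, -21)) = Add(-10, -231) = -241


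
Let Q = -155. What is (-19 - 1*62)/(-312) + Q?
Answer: -16093/104 ≈ -154.74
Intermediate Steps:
(-19 - 1*62)/(-312) + Q = (-19 - 1*62)/(-312) - 155 = (-19 - 62)*(-1/312) - 155 = -81*(-1/312) - 155 = 27/104 - 155 = -16093/104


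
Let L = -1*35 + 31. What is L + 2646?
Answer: 2642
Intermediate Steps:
L = -4 (L = -35 + 31 = -4)
L + 2646 = -4 + 2646 = 2642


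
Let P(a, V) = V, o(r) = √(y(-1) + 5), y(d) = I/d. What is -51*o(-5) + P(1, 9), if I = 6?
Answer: 9 - 51*I ≈ 9.0 - 51.0*I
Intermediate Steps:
y(d) = 6/d
o(r) = I (o(r) = √(6/(-1) + 5) = √(6*(-1) + 5) = √(-6 + 5) = √(-1) = I)
-51*o(-5) + P(1, 9) = -51*I + 9 = 9 - 51*I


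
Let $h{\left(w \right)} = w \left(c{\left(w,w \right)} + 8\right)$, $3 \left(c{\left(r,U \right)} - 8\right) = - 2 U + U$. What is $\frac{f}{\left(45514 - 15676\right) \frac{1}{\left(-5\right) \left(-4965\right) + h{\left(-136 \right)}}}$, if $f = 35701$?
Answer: $\frac{1765450151}{89514} \approx 19723.0$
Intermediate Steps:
$c{\left(r,U \right)} = 8 - \frac{U}{3}$ ($c{\left(r,U \right)} = 8 + \frac{- 2 U + U}{3} = 8 + \frac{\left(-1\right) U}{3} = 8 - \frac{U}{3}$)
$h{\left(w \right)} = w \left(16 - \frac{w}{3}\right)$ ($h{\left(w \right)} = w \left(\left(8 - \frac{w}{3}\right) + 8\right) = w \left(16 - \frac{w}{3}\right)$)
$\frac{f}{\left(45514 - 15676\right) \frac{1}{\left(-5\right) \left(-4965\right) + h{\left(-136 \right)}}} = \frac{35701}{\left(45514 - 15676\right) \frac{1}{\left(-5\right) \left(-4965\right) + \frac{1}{3} \left(-136\right) \left(48 - -136\right)}} = \frac{35701}{29838 \frac{1}{24825 + \frac{1}{3} \left(-136\right) \left(48 + 136\right)}} = \frac{35701}{29838 \frac{1}{24825 + \frac{1}{3} \left(-136\right) 184}} = \frac{35701}{29838 \frac{1}{24825 - \frac{25024}{3}}} = \frac{35701}{29838 \frac{1}{\frac{49451}{3}}} = \frac{35701}{29838 \cdot \frac{3}{49451}} = \frac{35701}{\frac{89514}{49451}} = 35701 \cdot \frac{49451}{89514} = \frac{1765450151}{89514}$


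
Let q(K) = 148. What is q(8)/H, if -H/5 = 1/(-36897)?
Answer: 5460756/5 ≈ 1.0922e+6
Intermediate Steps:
H = 5/36897 (H = -5/(-36897) = -5*(-1/36897) = 5/36897 ≈ 0.00013551)
q(8)/H = 148/(5/36897) = 148*(36897/5) = 5460756/5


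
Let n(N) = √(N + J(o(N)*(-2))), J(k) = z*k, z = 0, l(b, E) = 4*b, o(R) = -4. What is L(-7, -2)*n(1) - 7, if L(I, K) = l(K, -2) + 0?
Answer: -15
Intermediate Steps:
L(I, K) = 4*K (L(I, K) = 4*K + 0 = 4*K)
J(k) = 0 (J(k) = 0*k = 0)
n(N) = √N (n(N) = √(N + 0) = √N)
L(-7, -2)*n(1) - 7 = (4*(-2))*√1 - 7 = -8*1 - 7 = -8 - 7 = -15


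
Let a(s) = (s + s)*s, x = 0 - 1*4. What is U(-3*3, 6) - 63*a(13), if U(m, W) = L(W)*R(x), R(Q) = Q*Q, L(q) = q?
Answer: -21198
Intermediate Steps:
x = -4 (x = 0 - 4 = -4)
R(Q) = Q²
U(m, W) = 16*W (U(m, W) = W*(-4)² = W*16 = 16*W)
a(s) = 2*s² (a(s) = (2*s)*s = 2*s²)
U(-3*3, 6) - 63*a(13) = 16*6 - 126*13² = 96 - 126*169 = 96 - 63*338 = 96 - 21294 = -21198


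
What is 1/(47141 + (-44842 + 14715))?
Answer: 1/17014 ≈ 5.8775e-5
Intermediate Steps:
1/(47141 + (-44842 + 14715)) = 1/(47141 - 30127) = 1/17014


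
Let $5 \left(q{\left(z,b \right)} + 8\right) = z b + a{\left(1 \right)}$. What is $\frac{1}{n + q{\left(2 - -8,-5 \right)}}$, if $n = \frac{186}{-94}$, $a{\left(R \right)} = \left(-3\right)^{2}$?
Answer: $- \frac{235}{4272} \approx -0.055009$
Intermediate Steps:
$a{\left(R \right)} = 9$
$n = - \frac{93}{47}$ ($n = 186 \left(- \frac{1}{94}\right) = - \frac{93}{47} \approx -1.9787$)
$q{\left(z,b \right)} = - \frac{31}{5} + \frac{b z}{5}$ ($q{\left(z,b \right)} = -8 + \frac{z b + 9}{5} = -8 + \frac{b z + 9}{5} = -8 + \frac{9 + b z}{5} = -8 + \left(\frac{9}{5} + \frac{b z}{5}\right) = - \frac{31}{5} + \frac{b z}{5}$)
$\frac{1}{n + q{\left(2 - -8,-5 \right)}} = \frac{1}{- \frac{93}{47} + \left(- \frac{31}{5} + \frac{1}{5} \left(-5\right) \left(2 - -8\right)\right)} = \frac{1}{- \frac{93}{47} + \left(- \frac{31}{5} + \frac{1}{5} \left(-5\right) \left(2 + 8\right)\right)} = \frac{1}{- \frac{93}{47} + \left(- \frac{31}{5} + \frac{1}{5} \left(-5\right) 10\right)} = \frac{1}{- \frac{93}{47} - \frac{81}{5}} = \frac{1}{- \frac{4272}{235}} = - \frac{235}{4272}$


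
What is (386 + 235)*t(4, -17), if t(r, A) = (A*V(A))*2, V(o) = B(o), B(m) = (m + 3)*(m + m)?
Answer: -10050264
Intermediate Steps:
B(m) = 2*m*(3 + m) (B(m) = (3 + m)*(2*m) = 2*m*(3 + m))
V(o) = 2*o*(3 + o)
t(r, A) = 4*A²*(3 + A) (t(r, A) = (A*(2*A*(3 + A)))*2 = (2*A²*(3 + A))*2 = 4*A²*(3 + A))
(386 + 235)*t(4, -17) = (386 + 235)*(4*(-17)²*(3 - 17)) = 621*(4*289*(-14)) = 621*(-16184) = -10050264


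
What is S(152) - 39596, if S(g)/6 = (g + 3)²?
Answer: 104554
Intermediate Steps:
S(g) = 6*(3 + g)² (S(g) = 6*(g + 3)² = 6*(3 + g)²)
S(152) - 39596 = 6*(3 + 152)² - 39596 = 6*155² - 39596 = 6*24025 - 39596 = 144150 - 39596 = 104554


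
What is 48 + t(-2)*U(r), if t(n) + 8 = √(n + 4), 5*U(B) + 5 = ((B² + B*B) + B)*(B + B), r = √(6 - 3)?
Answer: 48 - (1 + 12*√3)*(8 - √2)/5 ≈ 19.306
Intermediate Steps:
r = √3 ≈ 1.7320
U(B) = -1 + 2*B*(B + 2*B²)/5 (U(B) = -1 + (((B² + B*B) + B)*(B + B))/5 = -1 + (((B² + B²) + B)*(2*B))/5 = -1 + ((2*B² + B)*(2*B))/5 = -1 + ((B + 2*B²)*(2*B))/5 = -1 + (2*B*(B + 2*B²))/5 = -1 + 2*B*(B + 2*B²)/5)
t(n) = -8 + √(4 + n) (t(n) = -8 + √(n + 4) = -8 + √(4 + n))
48 + t(-2)*U(r) = 48 + (-8 + √(4 - 2))*(-1 + 2*(√3)²/5 + 4*(√3)³/5) = 48 + (-8 + √2)*(-1 + (⅖)*3 + 4*(3*√3)/5) = 48 + (-8 + √2)*(-1 + 6/5 + 12*√3/5) = 48 + (-8 + √2)*(⅕ + 12*√3/5)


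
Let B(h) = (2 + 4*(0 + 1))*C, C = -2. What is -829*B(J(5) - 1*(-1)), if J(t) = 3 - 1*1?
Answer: 9948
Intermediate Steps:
J(t) = 2 (J(t) = 3 - 1 = 2)
B(h) = -12 (B(h) = (2 + 4*(0 + 1))*(-2) = (2 + 4*1)*(-2) = (2 + 4)*(-2) = 6*(-2) = -12)
-829*B(J(5) - 1*(-1)) = -829*(-12) = 9948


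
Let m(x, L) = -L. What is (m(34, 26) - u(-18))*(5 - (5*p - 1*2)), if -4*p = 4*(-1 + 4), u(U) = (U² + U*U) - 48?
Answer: -13772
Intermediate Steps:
u(U) = -48 + 2*U² (u(U) = (U² + U²) - 48 = 2*U² - 48 = -48 + 2*U²)
p = -3 (p = -(-1 + 4) = -3 ≈ -3.0000)
(m(34, 26) - u(-18))*(5 - (5*p - 1*2)) = (-1*26 - (-48 + 2*(-18)²))*(5 - (5*(-3) - 1*2)) = (-26 - (-48 + 2*324))*(5 - (-15 - 2)) = (-26 - (-48 + 648))*(5 - 1*(-17)) = (-26 - 1*600)*(5 + 17) = (-26 - 600)*22 = -626*22 = -13772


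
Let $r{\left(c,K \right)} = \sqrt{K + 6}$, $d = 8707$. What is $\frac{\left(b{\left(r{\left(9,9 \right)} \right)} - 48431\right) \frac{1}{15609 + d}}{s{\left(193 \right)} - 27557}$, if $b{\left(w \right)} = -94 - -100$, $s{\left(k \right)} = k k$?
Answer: $- \frac{48425}{235670672} \approx -0.00020548$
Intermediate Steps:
$s{\left(k \right)} = k^{2}$
$r{\left(c,K \right)} = \sqrt{6 + K}$
$b{\left(w \right)} = 6$ ($b{\left(w \right)} = -94 + 100 = 6$)
$\frac{\left(b{\left(r{\left(9,9 \right)} \right)} - 48431\right) \frac{1}{15609 + d}}{s{\left(193 \right)} - 27557} = \frac{\left(6 - 48431\right) \frac{1}{15609 + 8707}}{193^{2} - 27557} = \frac{\left(-48425\right) \frac{1}{24316}}{37249 - 27557} = \frac{\left(-48425\right) \frac{1}{24316}}{9692} = \left(- \frac{48425}{24316}\right) \frac{1}{9692} = - \frac{48425}{235670672}$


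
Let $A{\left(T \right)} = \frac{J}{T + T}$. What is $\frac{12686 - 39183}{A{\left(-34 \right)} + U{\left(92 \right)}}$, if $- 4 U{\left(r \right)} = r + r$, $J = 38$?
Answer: $\frac{900898}{1583} \approx 569.11$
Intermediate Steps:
$U{\left(r \right)} = - \frac{r}{2}$ ($U{\left(r \right)} = - \frac{r + r}{4} = - \frac{2 r}{4} = - \frac{r}{2}$)
$A{\left(T \right)} = \frac{19}{T}$ ($A{\left(T \right)} = \frac{1}{T + T} 38 = \frac{1}{2 T} 38 = \frac{19}{T}$)
$\frac{12686 - 39183}{A{\left(-34 \right)} + U{\left(92 \right)}} = \frac{12686 - 39183}{\frac{19}{-34} - 46} = - \frac{26497}{19 \left(- \frac{1}{34}\right) - 46} = - \frac{26497}{- \frac{19}{34} - 46} = - \frac{26497}{- \frac{1583}{34}} = \left(-26497\right) \left(- \frac{34}{1583}\right) = \frac{900898}{1583}$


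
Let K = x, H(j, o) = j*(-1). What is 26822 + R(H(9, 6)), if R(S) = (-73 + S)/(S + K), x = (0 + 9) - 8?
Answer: 107329/4 ≈ 26832.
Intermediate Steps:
H(j, o) = -j
x = 1 (x = 9 - 8 = 1)
K = 1
R(S) = (-73 + S)/(1 + S) (R(S) = (-73 + S)/(S + 1) = (-73 + S)/(1 + S))
26822 + R(H(9, 6)) = 26822 + (-73 - 1*9)/(1 - 1*9) = 26822 + (-73 - 9)/(1 - 9) = 26822 - 82/(-8) = 26822 - ⅛*(-82) = 26822 + 41/4 = 107329/4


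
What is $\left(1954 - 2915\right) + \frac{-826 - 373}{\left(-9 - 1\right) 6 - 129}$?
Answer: $- \frac{180430}{189} \approx -954.66$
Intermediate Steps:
$\left(1954 - 2915\right) + \frac{-826 - 373}{\left(-9 - 1\right) 6 - 129} = -961 - \frac{1199}{\left(-10\right) 6 - 129} = -961 - \frac{1199}{-60 - 129} = -961 - \frac{1199}{-189} = -961 - - \frac{1199}{189} = -961 + \frac{1199}{189} = - \frac{180430}{189}$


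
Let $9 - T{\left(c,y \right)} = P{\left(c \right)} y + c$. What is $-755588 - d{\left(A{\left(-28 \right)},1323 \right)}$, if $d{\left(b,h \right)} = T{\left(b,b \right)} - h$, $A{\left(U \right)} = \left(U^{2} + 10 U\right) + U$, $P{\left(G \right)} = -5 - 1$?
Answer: $-756654$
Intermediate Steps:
$P{\left(G \right)} = -6$ ($P{\left(G \right)} = -5 - 1 = -6$)
$T{\left(c,y \right)} = 9 - c + 6 y$ ($T{\left(c,y \right)} = 9 - \left(- 6 y + c\right) = 9 - \left(c - 6 y\right) = 9 - c + 6 y$)
$A{\left(U \right)} = U^{2} + 11 U$
$d{\left(b,h \right)} = 9 - h + 5 b$ ($d{\left(b,h \right)} = \left(9 - b + 6 b\right) - h = \left(9 + 5 b\right) - h = 9 - h + 5 b$)
$-755588 - d{\left(A{\left(-28 \right)},1323 \right)} = -755588 - \left(9 - 1323 + 5 \left(- 28 \left(11 - 28\right)\right)\right) = -755588 - \left(9 - 1323 + 5 \left(\left(-28\right) \left(-17\right)\right)\right) = -755588 - \left(9 - 1323 + 5 \cdot 476\right) = -755588 - \left(9 - 1323 + 2380\right) = -755588 - 1066 = -756654$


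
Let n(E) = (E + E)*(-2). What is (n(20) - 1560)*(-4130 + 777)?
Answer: 5498920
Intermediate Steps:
n(E) = -4*E (n(E) = (2*E)*(-2) = -4*E)
(n(20) - 1560)*(-4130 + 777) = (-4*20 - 1560)*(-4130 + 777) = (-80 - 1560)*(-3353) = -1640*(-3353) = 5498920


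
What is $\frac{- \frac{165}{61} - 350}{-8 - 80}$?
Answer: $\frac{21515}{5368} \approx 4.008$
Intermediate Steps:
$\frac{- \frac{165}{61} - 350}{-8 - 80} = \frac{\left(-165\right) \frac{1}{61} - 350}{-88} = \left(- \frac{165}{61} - 350\right) \left(- \frac{1}{88}\right) = \left(- \frac{21515}{61}\right) \left(- \frac{1}{88}\right) = \frac{21515}{5368}$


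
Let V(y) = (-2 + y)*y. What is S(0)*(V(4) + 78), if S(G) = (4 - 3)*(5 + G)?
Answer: 430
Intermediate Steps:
S(G) = 5 + G (S(G) = 1*(5 + G) = 5 + G)
V(y) = y*(-2 + y)
S(0)*(V(4) + 78) = (5 + 0)*(4*(-2 + 4) + 78) = 5*(4*2 + 78) = 5*(8 + 78) = 5*86 = 430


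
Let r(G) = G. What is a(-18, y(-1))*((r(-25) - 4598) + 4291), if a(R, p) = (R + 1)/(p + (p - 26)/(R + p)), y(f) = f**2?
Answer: 47974/21 ≈ 2284.5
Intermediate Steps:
a(R, p) = (1 + R)/(p + (-26 + p)/(R + p))
a(-18, y(-1))*((r(-25) - 4598) + 4291) = ((-18 + (-1)**2 + (-18)**2 - 18*(-1)**2)/(-26 + (-1)**2 + ((-1)**2)**2 - 18*(-1)**2))*((-25 - 4598) + 4291) = ((-18 + 1 + 324 - 18*1)/(-26 + 1 + 1**2 - 18*1))*(-4623 + 4291) = ((-18 + 1 + 324 - 18)/(-26 + 1 + 1 - 18))*(-332) = (289/(-42))*(-332) = -1/42*289*(-332) = -289/42*(-332) = 47974/21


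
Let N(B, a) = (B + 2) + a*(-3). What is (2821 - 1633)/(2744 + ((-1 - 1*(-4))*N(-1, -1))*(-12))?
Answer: 297/650 ≈ 0.45692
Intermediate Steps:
N(B, a) = 2 + B - 3*a (N(B, a) = (2 + B) - 3*a = 2 + B - 3*a)
(2821 - 1633)/(2744 + ((-1 - 1*(-4))*N(-1, -1))*(-12)) = (2821 - 1633)/(2744 + ((-1 - 1*(-4))*(2 - 1 - 3*(-1)))*(-12)) = 1188/(2744 + ((-1 + 4)*(2 - 1 + 3))*(-12)) = 1188/(2744 + (3*4)*(-12)) = 1188/(2744 + 12*(-12)) = 1188/(2744 - 144) = 1188/2600 = 1188*(1/2600) = 297/650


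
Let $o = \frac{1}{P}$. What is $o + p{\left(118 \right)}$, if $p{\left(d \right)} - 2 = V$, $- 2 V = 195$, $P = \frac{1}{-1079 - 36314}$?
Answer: $- \frac{74977}{2} \approx -37489.0$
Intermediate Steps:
$P = - \frac{1}{37393}$ ($P = \frac{1}{-37393} = - \frac{1}{37393} \approx -2.6743 \cdot 10^{-5}$)
$V = - \frac{195}{2}$ ($V = \left(- \frac{1}{2}\right) 195 = - \frac{195}{2} \approx -97.5$)
$p{\left(d \right)} = - \frac{191}{2}$ ($p{\left(d \right)} = 2 - \frac{195}{2} = - \frac{191}{2}$)
$o = -37393$ ($o = \frac{1}{- \frac{1}{37393}} = -37393$)
$o + p{\left(118 \right)} = -37393 - \frac{191}{2} = - \frac{74977}{2}$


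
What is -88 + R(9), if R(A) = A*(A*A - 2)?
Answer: 623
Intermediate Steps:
R(A) = A*(-2 + A**2) (R(A) = A*(A**2 - 2) = A*(-2 + A**2))
-88 + R(9) = -88 + 9*(-2 + 9**2) = -88 + 9*(-2 + 81) = -88 + 9*79 = -88 + 711 = 623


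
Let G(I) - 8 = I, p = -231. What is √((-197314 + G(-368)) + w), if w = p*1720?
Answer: I*√594994 ≈ 771.36*I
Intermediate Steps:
G(I) = 8 + I
w = -397320 (w = -231*1720 = -397320)
√((-197314 + G(-368)) + w) = √((-197314 + (8 - 368)) - 397320) = √((-197314 - 360) - 397320) = √(-197674 - 397320) = √(-594994) = I*√594994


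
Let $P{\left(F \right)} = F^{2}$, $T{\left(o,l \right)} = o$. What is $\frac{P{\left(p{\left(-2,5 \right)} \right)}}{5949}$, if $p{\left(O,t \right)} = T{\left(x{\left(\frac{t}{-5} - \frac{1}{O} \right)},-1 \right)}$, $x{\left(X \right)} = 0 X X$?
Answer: $0$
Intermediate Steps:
$x{\left(X \right)} = 0$ ($x{\left(X \right)} = 0 X = 0$)
$p{\left(O,t \right)} = 0$
$\frac{P{\left(p{\left(-2,5 \right)} \right)}}{5949} = \frac{0^{2}}{5949} = 0 \cdot \frac{1}{5949} = 0$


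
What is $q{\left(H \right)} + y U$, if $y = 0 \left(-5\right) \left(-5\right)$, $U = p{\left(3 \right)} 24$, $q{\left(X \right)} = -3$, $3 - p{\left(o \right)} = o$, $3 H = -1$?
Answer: $-3$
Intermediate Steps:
$H = - \frac{1}{3}$ ($H = \frac{1}{3} \left(-1\right) = - \frac{1}{3} \approx -0.33333$)
$p{\left(o \right)} = 3 - o$
$U = 0$ ($U = \left(3 - 3\right) 24 = 0 \cdot 24 = 0$)
$y = 0$ ($y = 0 \left(-5\right) = 0$)
$q{\left(H \right)} + y U = -3 + 0 \cdot 0 = -3 + 0 = -3$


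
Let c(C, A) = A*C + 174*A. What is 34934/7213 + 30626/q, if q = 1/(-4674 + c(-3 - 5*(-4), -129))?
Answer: -6475398137860/7213 ≈ -8.9774e+8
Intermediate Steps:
c(C, A) = 174*A + A*C
q = -1/29313 (q = 1/(-4674 - 129*(174 + (-3 - 5*(-4)))) = 1/(-4674 - 129*(174 + (-3 + 20))) = 1/(-4674 - 129*(174 + 17)) = 1/(-4674 - 129*191) = 1/(-4674 - 24639) = 1/(-29313) = -1/29313 ≈ -3.4115e-5)
34934/7213 + 30626/q = 34934/7213 + 30626/(-1/29313) = 34934*(1/7213) + 30626*(-29313) = 34934/7213 - 897739938 = -6475398137860/7213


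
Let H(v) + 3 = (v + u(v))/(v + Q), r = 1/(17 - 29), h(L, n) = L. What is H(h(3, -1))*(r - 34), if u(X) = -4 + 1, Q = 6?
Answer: 409/4 ≈ 102.25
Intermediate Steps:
r = -1/12 (r = 1/(-12) = -1/12 ≈ -0.083333)
u(X) = -3
H(v) = -3 + (-3 + v)/(6 + v) (H(v) = -3 + (v - 3)/(v + 6) = -3 + (-3 + v)/(6 + v))
H(h(3, -1))*(r - 34) = ((-21 - 2*3)/(6 + 3))*(-1/12 - 34) = ((-21 - 6)/9)*(-409/12) = ((1/9)*(-27))*(-409/12) = -3*(-409/12) = 409/4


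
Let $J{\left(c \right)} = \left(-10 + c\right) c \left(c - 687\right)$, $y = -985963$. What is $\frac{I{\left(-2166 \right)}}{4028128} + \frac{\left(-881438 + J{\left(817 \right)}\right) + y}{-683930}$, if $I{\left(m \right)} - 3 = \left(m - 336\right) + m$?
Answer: $- \frac{12989916634857}{105959907040} \approx -122.59$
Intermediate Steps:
$J{\left(c \right)} = c \left(-687 + c\right) \left(-10 + c\right)$ ($J{\left(c \right)} = c \left(-10 + c\right) \left(-687 + c\right) = c \left(-687 + c\right) \left(-10 + c\right)$)
$I{\left(m \right)} = -333 + 2 m$ ($I{\left(m \right)} = 3 + \left(\left(m - 336\right) + m\right) = 3 + \left(\left(-336 + m\right) + m\right) = 3 + \left(-336 + 2 m\right) = -333 + 2 m$)
$\frac{I{\left(-2166 \right)}}{4028128} + \frac{\left(-881438 + J{\left(817 \right)}\right) + y}{-683930} = \frac{-333 + 2 \left(-2166\right)}{4028128} + \frac{\left(-881438 + 817 \left(6870 + 817^{2} - 569449\right)\right) - 985963}{-683930} = \left(-333 - 4332\right) \frac{1}{4028128} + \left(\left(-881438 + 817 \left(6870 + 667489 - 569449\right)\right) - 985963\right) \left(- \frac{1}{683930}\right) = \left(-4665\right) \frac{1}{4028128} + \left(\left(-881438 + 817 \cdot 104910\right) - 985963\right) \left(- \frac{1}{683930}\right) = - \frac{4665}{4028128} + \left(\left(-881438 + 85711470\right) - 985963\right) \left(- \frac{1}{683930}\right) = - \frac{4665}{4028128} + \left(84830032 - 985963\right) \left(- \frac{1}{683930}\right) = - \frac{4665}{4028128} + 83844069 \left(- \frac{1}{683930}\right) = - \frac{4665}{4028128} - \frac{83844069}{683930} = - \frac{12989916634857}{105959907040}$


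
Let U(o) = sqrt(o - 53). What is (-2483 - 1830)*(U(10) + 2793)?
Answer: -12046209 - 4313*I*sqrt(43) ≈ -1.2046e+7 - 28282.0*I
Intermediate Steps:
U(o) = sqrt(-53 + o)
(-2483 - 1830)*(U(10) + 2793) = (-2483 - 1830)*(sqrt(-53 + 10) + 2793) = -4313*(sqrt(-43) + 2793) = -4313*(I*sqrt(43) + 2793) = -4313*(2793 + I*sqrt(43)) = -12046209 - 4313*I*sqrt(43)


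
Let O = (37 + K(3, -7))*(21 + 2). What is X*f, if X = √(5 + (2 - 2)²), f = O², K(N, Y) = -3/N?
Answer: 685584*√5 ≈ 1.5330e+6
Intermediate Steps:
O = 828 (O = (37 - 3/3)*(21 + 2) = (37 - 3*⅓)*23 = (37 - 1)*23 = 36*23 = 828)
f = 685584 (f = 828² = 685584)
X = √5 (X = √(5 + 0²) = √(5 + 0) = √5 ≈ 2.2361)
X*f = √5*685584 = 685584*√5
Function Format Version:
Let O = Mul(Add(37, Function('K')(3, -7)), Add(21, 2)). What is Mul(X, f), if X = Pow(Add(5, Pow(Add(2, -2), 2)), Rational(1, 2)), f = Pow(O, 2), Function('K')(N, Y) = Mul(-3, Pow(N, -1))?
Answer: Mul(685584, Pow(5, Rational(1, 2))) ≈ 1.5330e+6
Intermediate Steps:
O = 828 (O = Mul(Add(37, Mul(-3, Pow(3, -1))), Add(21, 2)) = Mul(Add(37, Mul(-3, Rational(1, 3))), 23) = Mul(Add(37, -1), 23) = Mul(36, 23) = 828)
f = 685584 (f = Pow(828, 2) = 685584)
X = Pow(5, Rational(1, 2)) (X = Pow(Add(5, Pow(0, 2)), Rational(1, 2)) = Pow(Add(5, 0), Rational(1, 2)) = Pow(5, Rational(1, 2)) ≈ 2.2361)
Mul(X, f) = Mul(Pow(5, Rational(1, 2)), 685584) = Mul(685584, Pow(5, Rational(1, 2)))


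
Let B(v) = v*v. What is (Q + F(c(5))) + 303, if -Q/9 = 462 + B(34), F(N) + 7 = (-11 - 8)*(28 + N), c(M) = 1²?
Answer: -14817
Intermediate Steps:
c(M) = 1
F(N) = -539 - 19*N (F(N) = -7 + (-11 - 8)*(28 + N) = -7 - 19*(28 + N) = -7 + (-532 - 19*N) = -539 - 19*N)
B(v) = v²
Q = -14562 (Q = -9*(462 + 34²) = -9*(462 + 1156) = -9*1618 = -14562)
(Q + F(c(5))) + 303 = (-14562 + (-539 - 19*1)) + 303 = (-14562 + (-539 - 19)) + 303 = (-14562 - 558) + 303 = -15120 + 303 = -14817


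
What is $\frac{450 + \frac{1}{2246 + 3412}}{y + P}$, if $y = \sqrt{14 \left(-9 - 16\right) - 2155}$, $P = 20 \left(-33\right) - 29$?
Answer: $- \frac{1754263589}{2700144708} - \frac{2546101 i \sqrt{2505}}{2700144708} \approx -0.64969 - 0.047195 i$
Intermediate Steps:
$P = -689$ ($P = -660 - 29 = -689$)
$y = i \sqrt{2505}$ ($y = \sqrt{14 \left(-25\right) - 2155} = \sqrt{-350 - 2155} = \sqrt{-2505} = i \sqrt{2505} \approx 50.05 i$)
$\frac{450 + \frac{1}{2246 + 3412}}{y + P} = \frac{450 + \frac{1}{2246 + 3412}}{i \sqrt{2505} - 689} = \frac{450 + \frac{1}{5658}}{-689 + i \sqrt{2505}} = \frac{2546101}{5658 \left(-689 + i \sqrt{2505}\right)}$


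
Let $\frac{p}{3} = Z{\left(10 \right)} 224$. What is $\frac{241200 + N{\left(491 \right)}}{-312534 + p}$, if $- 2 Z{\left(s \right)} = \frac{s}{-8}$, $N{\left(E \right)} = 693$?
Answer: $- \frac{80631}{104038} \approx -0.77501$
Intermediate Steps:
$Z{\left(s \right)} = \frac{s}{16}$ ($Z{\left(s \right)} = - \frac{s \frac{1}{-8}}{2} = - \frac{s \left(- \frac{1}{8}\right)}{2} = - \frac{\left(- \frac{1}{8}\right) s}{2} = \frac{s}{16}$)
$p = 420$ ($p = 3 \cdot \frac{1}{16} \cdot 10 \cdot 224 = 3 \cdot \frac{5}{8} \cdot 224 = 3 \cdot 140 = 420$)
$\frac{241200 + N{\left(491 \right)}}{-312534 + p} = \frac{241200 + 693}{-312534 + 420} = \frac{241893}{-312114} = 241893 \left(- \frac{1}{312114}\right) = - \frac{80631}{104038}$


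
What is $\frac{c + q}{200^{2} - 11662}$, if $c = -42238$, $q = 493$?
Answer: $- \frac{13915}{9446} \approx -1.4731$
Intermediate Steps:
$\frac{c + q}{200^{2} - 11662} = \frac{-42238 + 493}{200^{2} - 11662} = - \frac{41745}{40000 - 11662} = - \frac{41745}{28338} = \left(-41745\right) \frac{1}{28338} = - \frac{13915}{9446}$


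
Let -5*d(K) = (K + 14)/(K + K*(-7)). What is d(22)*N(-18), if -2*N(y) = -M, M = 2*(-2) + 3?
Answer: -3/110 ≈ -0.027273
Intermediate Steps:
M = -1 (M = -4 + 3 = -1)
N(y) = -½ (N(y) = -(-1)*(-1)/2 = -½*1 = -½)
d(K) = (14 + K)/(30*K) (d(K) = -(K + 14)/(5*(K + K*(-7))) = -(14 + K)/(5*(K - 7*K)) = -(14 + K)/(5*((-6*K))) = -(14 + K)*(-1/(6*K))/5 = -(-1)*(14 + K)/(30*K) = (14 + K)/(30*K))
d(22)*N(-18) = ((1/30)*(14 + 22)/22)*(-½) = ((1/30)*(1/22)*36)*(-½) = (3/55)*(-½) = -3/110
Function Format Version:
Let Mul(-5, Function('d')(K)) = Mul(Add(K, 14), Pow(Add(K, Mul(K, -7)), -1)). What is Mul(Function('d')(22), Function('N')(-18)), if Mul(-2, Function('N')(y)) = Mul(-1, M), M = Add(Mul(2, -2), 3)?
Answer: Rational(-3, 110) ≈ -0.027273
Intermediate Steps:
M = -1 (M = Add(-4, 3) = -1)
Function('N')(y) = Rational(-1, 2) (Function('N')(y) = Mul(Rational(-1, 2), Mul(-1, -1)) = Mul(Rational(-1, 2), 1) = Rational(-1, 2))
Function('d')(K) = Mul(Rational(1, 30), Pow(K, -1), Add(14, K)) (Function('d')(K) = Mul(Rational(-1, 5), Mul(Add(K, 14), Pow(Add(K, Mul(K, -7)), -1))) = Mul(Rational(-1, 5), Mul(Add(14, K), Pow(Add(K, Mul(-7, K)), -1))) = Mul(Rational(-1, 5), Mul(Add(14, K), Pow(Mul(-6, K), -1))) = Mul(Rational(-1, 5), Mul(Add(14, K), Mul(Rational(-1, 6), Pow(K, -1)))) = Mul(Rational(-1, 5), Mul(Rational(-1, 6), Pow(K, -1), Add(14, K))) = Mul(Rational(1, 30), Pow(K, -1), Add(14, K)))
Mul(Function('d')(22), Function('N')(-18)) = Mul(Mul(Rational(1, 30), Pow(22, -1), Add(14, 22)), Rational(-1, 2)) = Mul(Mul(Rational(1, 30), Rational(1, 22), 36), Rational(-1, 2)) = Mul(Rational(3, 55), Rational(-1, 2)) = Rational(-3, 110)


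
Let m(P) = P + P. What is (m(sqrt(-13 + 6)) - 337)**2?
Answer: 113541 - 1348*I*sqrt(7) ≈ 1.1354e+5 - 3566.5*I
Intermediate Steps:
m(P) = 2*P
(m(sqrt(-13 + 6)) - 337)**2 = (2*sqrt(-13 + 6) - 337)**2 = (2*sqrt(-7) - 337)**2 = (2*(I*sqrt(7)) - 337)**2 = (2*I*sqrt(7) - 337)**2 = (-337 + 2*I*sqrt(7))**2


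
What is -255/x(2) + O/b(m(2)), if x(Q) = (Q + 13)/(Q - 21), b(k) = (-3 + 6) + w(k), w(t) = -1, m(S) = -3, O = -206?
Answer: 220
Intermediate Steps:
b(k) = 2 (b(k) = (-3 + 6) - 1 = 3 - 1 = 2)
x(Q) = (13 + Q)/(-21 + Q)
-255/x(2) + O/b(m(2)) = -255*(-21 + 2)/(13 + 2) - 206/2 = -255/(15/(-19)) - 206*1/2 = -255/((-1/19*15)) - 103 = -255/(-15/19) - 103 = -255*(-19/15) - 103 = 323 - 103 = 220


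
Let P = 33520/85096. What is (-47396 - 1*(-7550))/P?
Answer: -211920951/2095 ≈ -1.0116e+5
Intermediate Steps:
P = 4190/10637 (P = 33520*(1/85096) = 4190/10637 ≈ 0.39391)
(-47396 - 1*(-7550))/P = (-47396 - 1*(-7550))/(4190/10637) = (-47396 + 7550)*(10637/4190) = -39846*10637/4190 = -211920951/2095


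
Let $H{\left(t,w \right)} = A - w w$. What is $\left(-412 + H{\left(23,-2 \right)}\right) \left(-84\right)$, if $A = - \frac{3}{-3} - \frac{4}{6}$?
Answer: $34916$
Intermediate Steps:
$A = \frac{1}{3}$ ($A = \left(-3\right) \left(- \frac{1}{3}\right) - \frac{2}{3} = 1 - \frac{2}{3} = \frac{1}{3} \approx 0.33333$)
$H{\left(t,w \right)} = \frac{1}{3} - w^{2}$ ($H{\left(t,w \right)} = \frac{1}{3} - w w = \frac{1}{3} - w^{2}$)
$\left(-412 + H{\left(23,-2 \right)}\right) \left(-84\right) = \left(-412 + \left(\frac{1}{3} - \left(-2\right)^{2}\right)\right) \left(-84\right) = \left(-412 + \left(\frac{1}{3} - 4\right)\right) \left(-84\right) = \left(-412 - \frac{11}{3}\right) \left(-84\right) = \left(- \frac{1247}{3}\right) \left(-84\right) = 34916$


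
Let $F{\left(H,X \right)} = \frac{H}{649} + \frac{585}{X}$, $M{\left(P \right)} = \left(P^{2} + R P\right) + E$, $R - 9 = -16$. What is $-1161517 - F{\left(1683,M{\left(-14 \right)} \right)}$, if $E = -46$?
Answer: $- \frac{16995389203}{14632} \approx -1.1615 \cdot 10^{6}$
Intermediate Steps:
$R = -7$ ($R = 9 - 16 = -7$)
$M{\left(P \right)} = -46 + P^{2} - 7 P$ ($M{\left(P \right)} = \left(P^{2} - 7 P\right) - 46 = -46 + P^{2} - 7 P$)
$F{\left(H,X \right)} = \frac{585}{X} + \frac{H}{649}$ ($F{\left(H,X \right)} = H \frac{1}{649} + \frac{585}{X} = \frac{H}{649} + \frac{585}{X} = \frac{585}{X} + \frac{H}{649}$)
$-1161517 - F{\left(1683,M{\left(-14 \right)} \right)} = -1161517 - \left(\frac{585}{-46 + \left(-14\right)^{2} - -98} + \frac{1}{649} \cdot 1683\right) = -1161517 - \left(\frac{585}{-46 + 196 + 98} + \frac{153}{59}\right) = -1161517 - \left(\frac{585}{248} + \frac{153}{59}\right) = -1161517 - \frac{72459}{14632} = - \frac{16995389203}{14632}$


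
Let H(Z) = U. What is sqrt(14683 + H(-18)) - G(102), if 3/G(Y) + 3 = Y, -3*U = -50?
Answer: -1/33 + sqrt(132297)/3 ≈ 121.21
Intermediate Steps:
U = 50/3 (U = -1/3*(-50) = 50/3 ≈ 16.667)
H(Z) = 50/3
G(Y) = 3/(-3 + Y)
sqrt(14683 + H(-18)) - G(102) = sqrt(14683 + 50/3) - 3/(-3 + 102) = sqrt(44099/3) - 3/99 = sqrt(132297)/3 - 3/99 = sqrt(132297)/3 - 1*1/33 = sqrt(132297)/3 - 1/33 = -1/33 + sqrt(132297)/3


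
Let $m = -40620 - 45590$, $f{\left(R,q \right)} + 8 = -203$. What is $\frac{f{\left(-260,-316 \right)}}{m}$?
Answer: $\frac{211}{86210} \approx 0.0024475$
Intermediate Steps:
$f{\left(R,q \right)} = -211$ ($f{\left(R,q \right)} = -8 - 203 = -211$)
$m = -86210$
$\frac{f{\left(-260,-316 \right)}}{m} = - \frac{211}{-86210} = \left(-211\right) \left(- \frac{1}{86210}\right) = \frac{211}{86210}$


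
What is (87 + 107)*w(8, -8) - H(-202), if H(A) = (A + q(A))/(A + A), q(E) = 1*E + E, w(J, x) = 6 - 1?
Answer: 1937/2 ≈ 968.50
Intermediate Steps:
w(J, x) = 5
q(E) = 2*E (q(E) = E + E = 2*E)
H(A) = 3/2 (H(A) = (A + 2*A)/(A + A) = (3*A)/((2*A)) = (3*A)*(1/(2*A)) = 3/2)
(87 + 107)*w(8, -8) - H(-202) = (87 + 107)*5 - 1*3/2 = 194*5 - 3/2 = 970 - 3/2 = 1937/2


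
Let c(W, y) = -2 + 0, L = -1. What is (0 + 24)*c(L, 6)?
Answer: -48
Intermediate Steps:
c(W, y) = -2
(0 + 24)*c(L, 6) = (0 + 24)*(-2) = 24*(-2) = -48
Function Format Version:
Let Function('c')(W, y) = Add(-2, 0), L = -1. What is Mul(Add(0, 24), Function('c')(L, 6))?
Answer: -48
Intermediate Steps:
Function('c')(W, y) = -2
Mul(Add(0, 24), Function('c')(L, 6)) = Mul(Add(0, 24), -2) = Mul(24, -2) = -48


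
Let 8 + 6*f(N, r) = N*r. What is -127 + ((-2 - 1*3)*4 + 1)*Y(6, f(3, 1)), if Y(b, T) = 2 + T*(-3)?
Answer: -425/2 ≈ -212.50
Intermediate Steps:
f(N, r) = -4/3 + N*r/6 (f(N, r) = -4/3 + (N*r)/6 = -4/3 + N*r/6)
Y(b, T) = 2 - 3*T
-127 + ((-2 - 1*3)*4 + 1)*Y(6, f(3, 1)) = -127 + ((-2 - 1*3)*4 + 1)*(2 - 3*(-4/3 + (⅙)*3*1)) = -127 + ((-2 - 3)*4 + 1)*(2 - 3*(-4/3 + ½)) = -127 + (-5*4 + 1)*(2 - 3*(-⅚)) = -127 + (-20 + 1)*(2 + 5/2) = -127 - 19*9/2 = -127 - 171/2 = -425/2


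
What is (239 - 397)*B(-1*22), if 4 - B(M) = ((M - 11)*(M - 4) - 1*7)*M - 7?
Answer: -2959814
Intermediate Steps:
B(M) = 11 - M*(-7 + (-11 + M)*(-4 + M)) (B(M) = 4 - (((M - 11)*(M - 4) - 1*7)*M - 7) = 4 - (((-11 + M)*(-4 + M) - 7)*M - 7) = 4 - ((-7 + (-11 + M)*(-4 + M))*M - 7) = 4 - (M*(-7 + (-11 + M)*(-4 + M)) - 7) = 4 - (-7 + M*(-7 + (-11 + M)*(-4 + M))) = 4 + (7 - M*(-7 + (-11 + M)*(-4 + M))) = 11 - M*(-7 + (-11 + M)*(-4 + M)))
(239 - 397)*B(-1*22) = (239 - 397)*(11 - (-1*22)**3 - (-37)*22 + 15*(-1*22)**2) = -158*(11 - 1*(-22)**3 - 37*(-22) + 15*(-22)**2) = -158*(11 - 1*(-10648) + 814 + 15*484) = -158*(11 + 10648 + 814 + 7260) = -158*18733 = -2959814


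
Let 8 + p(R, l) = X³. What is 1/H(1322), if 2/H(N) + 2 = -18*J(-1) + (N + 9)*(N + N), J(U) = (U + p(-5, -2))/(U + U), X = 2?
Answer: 3519153/2 ≈ 1.7596e+6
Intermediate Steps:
p(R, l) = 0 (p(R, l) = -8 + 2³ = -8 + 8 = 0)
J(U) = ½ (J(U) = (U + 0)/(U + U) = U/((2*U)) = U*(1/(2*U)) = ½)
H(N) = 2/(-11 + 2*N*(9 + N)) (H(N) = 2/(-2 + (-18*½ + (N + 9)*(N + N))) = 2/(-2 + (-9 + (9 + N)*(2*N))) = 2/(-2 + (-9 + 2*N*(9 + N))) = 2/(-11 + 2*N*(9 + N)))
1/H(1322) = 1/(2/(-11 + 2*1322² + 18*1322)) = 1/(2/(-11 + 2*1747684 + 23796)) = 1/(2/(-11 + 3495368 + 23796)) = 1/(2/3519153) = 3519153/2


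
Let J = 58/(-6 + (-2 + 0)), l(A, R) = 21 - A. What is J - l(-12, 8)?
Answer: -161/4 ≈ -40.250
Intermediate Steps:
J = -29/4 (J = 58/(-6 - 2) = 58/(-8) = -⅛*58 = -29/4 ≈ -7.2500)
J - l(-12, 8) = -29/4 - (21 - 1*(-12)) = -29/4 - (21 + 12) = -29/4 - 1*33 = -29/4 - 33 = -161/4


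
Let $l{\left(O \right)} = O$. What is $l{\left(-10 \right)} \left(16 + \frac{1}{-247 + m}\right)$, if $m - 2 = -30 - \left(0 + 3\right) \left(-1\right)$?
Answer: $- \frac{21755}{136} \approx -159.96$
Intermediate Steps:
$m = -25$ ($m = 2 - \left(30 + \left(0 + 3\right) \left(-1\right)\right) = 2 - \left(30 + 3 \left(-1\right)\right) = 2 - 27 = -25$)
$l{\left(-10 \right)} \left(16 + \frac{1}{-247 + m}\right) = - 10 \left(16 + \frac{1}{-247 - 25}\right) = - 10 \left(16 + \frac{1}{-272}\right) = - 10 \left(16 - \frac{1}{272}\right) = \left(-10\right) \frac{4351}{272} = - \frac{21755}{136}$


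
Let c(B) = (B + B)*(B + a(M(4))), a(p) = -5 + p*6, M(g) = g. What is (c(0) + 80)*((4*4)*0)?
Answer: 0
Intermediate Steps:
a(p) = -5 + 6*p
c(B) = 2*B*(19 + B) (c(B) = (B + B)*(B + (-5 + 6*4)) = (2*B)*(B + (-5 + 24)) = (2*B)*(B + 19) = (2*B)*(19 + B) = 2*B*(19 + B))
(c(0) + 80)*((4*4)*0) = (2*0*(19 + 0) + 80)*((4*4)*0) = (2*0*19 + 80)*(16*0) = (0 + 80)*0 = 80*0 = 0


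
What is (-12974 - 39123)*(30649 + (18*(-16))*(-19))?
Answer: -1881795737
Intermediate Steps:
(-12974 - 39123)*(30649 + (18*(-16))*(-19)) = -52097*(30649 - 288*(-19)) = -52097*(30649 + 5472) = -52097*36121 = -1881795737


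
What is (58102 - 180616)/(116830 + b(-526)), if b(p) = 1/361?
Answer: -44227554/42175631 ≈ -1.0487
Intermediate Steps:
b(p) = 1/361
(58102 - 180616)/(116830 + b(-526)) = (58102 - 180616)/(116830 + 1/361) = -122514/42175631/361 = -122514*361/42175631 = -44227554/42175631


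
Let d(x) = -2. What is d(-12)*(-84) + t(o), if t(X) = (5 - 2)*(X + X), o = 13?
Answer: 246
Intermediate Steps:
t(X) = 6*X (t(X) = 3*(2*X) = 6*X)
d(-12)*(-84) + t(o) = -2*(-84) + 6*13 = 168 + 78 = 246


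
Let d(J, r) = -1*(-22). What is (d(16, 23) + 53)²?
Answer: 5625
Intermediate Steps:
d(J, r) = 22
(d(16, 23) + 53)² = (22 + 53)² = 75² = 5625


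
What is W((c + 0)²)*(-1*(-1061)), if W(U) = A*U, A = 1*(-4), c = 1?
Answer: -4244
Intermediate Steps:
A = -4
W(U) = -4*U
W((c + 0)²)*(-1*(-1061)) = (-4*(1 + 0)²)*(-1*(-1061)) = -4*1²*1061 = -4*1*1061 = -4*1061 = -4244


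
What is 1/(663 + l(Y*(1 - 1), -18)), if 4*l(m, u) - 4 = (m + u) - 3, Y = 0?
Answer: 4/2635 ≈ 0.0015180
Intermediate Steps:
l(m, u) = ¼ + m/4 + u/4 (l(m, u) = 1 + ((m + u) - 3)/4 = 1 + (-3 + m + u)/4 = 1 + (-¾ + m/4 + u/4) = ¼ + m/4 + u/4)
1/(663 + l(Y*(1 - 1), -18)) = 1/(663 + (¼ + (0*(1 - 1))/4 + (¼)*(-18))) = 1/(663 + (¼ + (0*0)/4 - 9/2)) = 1/(663 + (¼ + (¼)*0 - 9/2)) = 1/(663 + (¼ + 0 - 9/2)) = 1/(663 - 17/4) = 1/(2635/4) = 4/2635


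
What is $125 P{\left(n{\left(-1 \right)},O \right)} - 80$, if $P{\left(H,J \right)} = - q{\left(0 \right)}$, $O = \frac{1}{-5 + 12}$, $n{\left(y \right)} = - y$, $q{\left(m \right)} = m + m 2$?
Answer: $-80$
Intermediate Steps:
$q{\left(m \right)} = 3 m$ ($q{\left(m \right)} = m + 2 m = 3 m$)
$O = \frac{1}{7} \approx 0.14286$
$P{\left(H,J \right)} = 0$ ($P{\left(H,J \right)} = - 3 \cdot 0 = \left(-1\right) 0 = 0$)
$125 P{\left(n{\left(-1 \right)},O \right)} - 80 = 125 \cdot 0 - 80 = 0 - 80 = -80$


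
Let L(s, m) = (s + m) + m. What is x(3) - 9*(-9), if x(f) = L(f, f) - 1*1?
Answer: 89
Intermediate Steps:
L(s, m) = s + 2*m (L(s, m) = (m + s) + m = s + 2*m)
x(f) = -1 + 3*f (x(f) = (f + 2*f) - 1*1 = 3*f - 1 = -1 + 3*f)
x(3) - 9*(-9) = (-1 + 3*3) - 9*(-9) = (-1 + 9) + 81 = 8 + 81 = 89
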